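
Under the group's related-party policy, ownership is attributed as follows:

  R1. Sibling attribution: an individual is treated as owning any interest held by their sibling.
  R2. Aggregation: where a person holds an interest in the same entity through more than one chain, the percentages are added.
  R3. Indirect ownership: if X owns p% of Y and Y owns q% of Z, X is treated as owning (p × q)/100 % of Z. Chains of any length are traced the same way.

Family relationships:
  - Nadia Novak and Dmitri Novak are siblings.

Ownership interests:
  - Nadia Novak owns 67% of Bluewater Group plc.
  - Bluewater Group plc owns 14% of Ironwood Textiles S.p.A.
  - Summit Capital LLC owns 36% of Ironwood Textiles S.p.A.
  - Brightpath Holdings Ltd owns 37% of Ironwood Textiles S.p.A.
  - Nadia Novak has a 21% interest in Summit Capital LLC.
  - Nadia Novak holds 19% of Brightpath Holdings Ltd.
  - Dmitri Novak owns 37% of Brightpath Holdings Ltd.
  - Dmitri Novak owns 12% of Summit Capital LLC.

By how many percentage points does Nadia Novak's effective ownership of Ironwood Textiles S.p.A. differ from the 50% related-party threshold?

By sibling attribution (R1), Nadia Novak is treated as also owning Dmitri Novak's interest in Brightpath Holdings Ltd, giving 19% + 37% = 56%.
By sibling attribution (R1), Nadia Novak is treated as also owning Dmitri Novak's interest in Summit Capital LLC, giving 21% + 12% = 33%.
Chain via Brightpath Holdings Ltd (R3): 56% × 37% = 20.72% of Ironwood Textiles S.p.A.
Chain via Summit Capital LLC (R3): 33% × 36% = 11.88% of Ironwood Textiles S.p.A.
Chain via Bluewater Group plc (R3): 67% × 14% = 9.38% of Ironwood Textiles S.p.A.
Aggregating (R2): 20.72% + 11.88% + 9.38% = 41.98%.
41.98% falls short of the 50% threshold by 8.02 percentage points.

8.02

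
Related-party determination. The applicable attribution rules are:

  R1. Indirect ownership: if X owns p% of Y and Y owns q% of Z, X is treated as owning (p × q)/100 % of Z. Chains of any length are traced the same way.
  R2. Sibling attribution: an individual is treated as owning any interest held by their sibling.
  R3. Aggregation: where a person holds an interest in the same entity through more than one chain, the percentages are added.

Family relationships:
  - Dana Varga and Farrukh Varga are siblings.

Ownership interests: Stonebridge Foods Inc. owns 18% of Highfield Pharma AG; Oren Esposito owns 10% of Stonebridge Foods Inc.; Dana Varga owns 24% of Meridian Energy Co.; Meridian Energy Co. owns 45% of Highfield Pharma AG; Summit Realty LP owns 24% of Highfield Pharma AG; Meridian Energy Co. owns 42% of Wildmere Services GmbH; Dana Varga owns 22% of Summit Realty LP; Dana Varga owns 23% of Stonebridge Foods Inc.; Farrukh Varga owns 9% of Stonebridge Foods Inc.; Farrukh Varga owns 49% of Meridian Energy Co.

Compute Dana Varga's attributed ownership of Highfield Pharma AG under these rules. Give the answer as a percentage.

By sibling attribution (R2), Dana Varga is treated as also owning Farrukh Varga's interest in Meridian Energy Co, giving 24% + 49% = 73%.
By sibling attribution (R2), Dana Varga is treated as also owning Farrukh Varga's interest in Stonebridge Foods Inc, giving 23% + 9% = 32%.
Chain via Meridian Energy Co. (R1): 73% × 45% = 32.85% of Highfield Pharma AG.
Chain via Summit Realty LP (R1): 22% × 24% = 5.28% of Highfield Pharma AG.
Chain via Stonebridge Foods Inc. (R1): 32% × 18% = 5.76% of Highfield Pharma AG.
Aggregating (R3): 32.85% + 5.28% + 5.76% = 43.89%.

43.89%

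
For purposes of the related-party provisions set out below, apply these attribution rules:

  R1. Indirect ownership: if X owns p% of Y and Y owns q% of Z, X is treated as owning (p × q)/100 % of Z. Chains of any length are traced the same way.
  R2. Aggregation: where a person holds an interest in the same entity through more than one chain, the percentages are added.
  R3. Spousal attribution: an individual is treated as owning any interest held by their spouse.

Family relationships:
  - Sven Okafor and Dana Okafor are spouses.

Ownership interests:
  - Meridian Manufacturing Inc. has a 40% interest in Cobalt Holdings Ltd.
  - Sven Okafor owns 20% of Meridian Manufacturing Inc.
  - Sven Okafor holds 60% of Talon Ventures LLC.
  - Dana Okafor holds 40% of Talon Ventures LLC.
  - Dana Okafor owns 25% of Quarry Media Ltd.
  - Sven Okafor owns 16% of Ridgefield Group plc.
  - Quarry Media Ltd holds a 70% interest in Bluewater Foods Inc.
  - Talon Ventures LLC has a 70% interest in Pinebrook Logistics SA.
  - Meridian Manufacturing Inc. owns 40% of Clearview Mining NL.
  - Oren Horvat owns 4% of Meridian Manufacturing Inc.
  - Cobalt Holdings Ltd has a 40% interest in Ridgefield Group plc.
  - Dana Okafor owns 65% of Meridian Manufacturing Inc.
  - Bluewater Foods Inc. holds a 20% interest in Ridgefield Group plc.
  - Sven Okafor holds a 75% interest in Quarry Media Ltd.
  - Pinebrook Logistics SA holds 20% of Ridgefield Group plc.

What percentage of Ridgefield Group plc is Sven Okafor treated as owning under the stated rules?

57.6%

By spousal attribution (R3), Sven Okafor is treated as also owning Dana Okafor's interest in Quarry Media Ltd, giving 75% + 25% = 100%.
By spousal attribution (R3), Sven Okafor is treated as also owning Dana Okafor's interest in Meridian Manufacturing Inc, giving 20% + 65% = 85%.
By spousal attribution (R3), Sven Okafor is treated as also owning Dana Okafor's interest in Talon Ventures LLC, giving 60% + 40% = 100%.
Chain via Quarry Media Ltd → Bluewater Foods Inc. (R1): 100% × 70% × 20% = 14% of Ridgefield Group plc.
Chain via Meridian Manufacturing Inc. → Cobalt Holdings Ltd (R1): 85% × 40% × 40% = 13.6% of Ridgefield Group plc.
Chain via Talon Ventures LLC → Pinebrook Logistics SA (R1): 100% × 70% × 20% = 14% of Ridgefield Group plc.
Direct interest in Ridgefield Group plc: 16%.
Aggregating (R2): 14% + 13.6% + 14% + 16% = 57.6%.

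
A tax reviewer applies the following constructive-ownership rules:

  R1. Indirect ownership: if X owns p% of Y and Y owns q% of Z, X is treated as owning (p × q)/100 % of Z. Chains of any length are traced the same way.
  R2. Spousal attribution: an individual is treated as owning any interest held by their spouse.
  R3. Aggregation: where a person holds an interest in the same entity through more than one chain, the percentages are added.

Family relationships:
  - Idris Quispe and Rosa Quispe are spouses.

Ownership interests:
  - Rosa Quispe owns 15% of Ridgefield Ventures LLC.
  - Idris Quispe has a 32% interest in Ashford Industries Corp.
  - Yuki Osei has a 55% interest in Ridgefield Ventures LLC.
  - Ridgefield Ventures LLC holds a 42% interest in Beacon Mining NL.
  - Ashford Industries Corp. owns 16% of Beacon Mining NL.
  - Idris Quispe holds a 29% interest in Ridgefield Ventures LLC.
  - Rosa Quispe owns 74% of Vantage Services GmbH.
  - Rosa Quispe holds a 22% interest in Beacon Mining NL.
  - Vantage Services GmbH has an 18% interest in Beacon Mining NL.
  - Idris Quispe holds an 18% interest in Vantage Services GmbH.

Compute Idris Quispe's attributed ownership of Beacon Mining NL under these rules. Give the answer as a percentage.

62.16%

By spousal attribution (R2), Idris Quispe is treated as also owning Rosa Quispe's interest in Vantage Services GmbH, giving 18% + 74% = 92%.
By spousal attribution (R2), Idris Quispe is treated as also owning Rosa Quispe's interest in Ridgefield Ventures LLC, giving 29% + 15% = 44%.
By spousal attribution (R2), Idris Quispe is treated as owning Rosa Quispe's 22% interest in Beacon Mining NL.
Chain via Vantage Services GmbH (R1): 92% × 18% = 16.56% of Beacon Mining NL.
Chain via Ashford Industries Corp. (R1): 32% × 16% = 5.12% of Beacon Mining NL.
Chain via Ridgefield Ventures LLC (R1): 44% × 42% = 18.48% of Beacon Mining NL.
Direct interest in Beacon Mining NL: 22%.
Aggregating (R3): 16.56% + 5.12% + 18.48% + 22% = 62.16%.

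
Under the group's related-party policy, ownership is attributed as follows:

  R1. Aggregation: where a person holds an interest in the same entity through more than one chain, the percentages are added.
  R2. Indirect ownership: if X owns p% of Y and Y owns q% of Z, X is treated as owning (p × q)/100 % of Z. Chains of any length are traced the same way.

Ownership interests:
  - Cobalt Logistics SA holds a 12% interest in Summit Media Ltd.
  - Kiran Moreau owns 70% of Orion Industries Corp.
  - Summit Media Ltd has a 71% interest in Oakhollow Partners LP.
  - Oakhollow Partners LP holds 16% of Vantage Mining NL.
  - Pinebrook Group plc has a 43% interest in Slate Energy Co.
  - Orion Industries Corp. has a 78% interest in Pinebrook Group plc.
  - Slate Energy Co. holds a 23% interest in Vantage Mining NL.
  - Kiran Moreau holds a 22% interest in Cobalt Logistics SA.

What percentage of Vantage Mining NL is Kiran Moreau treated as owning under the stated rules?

Chain via Cobalt Logistics SA → Summit Media Ltd → Oakhollow Partners LP (R2): 22% × 12% × 71% × 16% = 0.299904% of Vantage Mining NL.
Chain via Orion Industries Corp. → Pinebrook Group plc → Slate Energy Co. (R2): 70% × 78% × 43% × 23% = 5.39994% of Vantage Mining NL.
Aggregating (R1): 0.299904% + 5.39994% = 5.699844%.

5.699844%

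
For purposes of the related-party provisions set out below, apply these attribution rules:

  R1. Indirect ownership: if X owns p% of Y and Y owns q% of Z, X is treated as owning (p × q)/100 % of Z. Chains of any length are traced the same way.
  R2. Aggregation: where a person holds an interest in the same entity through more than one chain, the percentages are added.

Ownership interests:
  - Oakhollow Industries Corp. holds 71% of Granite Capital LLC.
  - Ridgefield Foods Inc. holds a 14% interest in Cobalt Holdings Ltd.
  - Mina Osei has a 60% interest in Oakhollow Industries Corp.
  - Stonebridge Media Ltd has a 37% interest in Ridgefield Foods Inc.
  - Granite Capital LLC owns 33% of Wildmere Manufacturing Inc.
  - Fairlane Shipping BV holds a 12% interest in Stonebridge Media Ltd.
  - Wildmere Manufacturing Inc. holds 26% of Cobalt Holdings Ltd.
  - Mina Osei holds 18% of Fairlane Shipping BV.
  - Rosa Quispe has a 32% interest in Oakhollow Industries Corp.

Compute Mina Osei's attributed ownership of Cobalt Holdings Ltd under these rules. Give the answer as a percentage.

3.766968%

Chain via Oakhollow Industries Corp. → Granite Capital LLC → Wildmere Manufacturing Inc. (R1): 60% × 71% × 33% × 26% = 3.65508% of Cobalt Holdings Ltd.
Chain via Fairlane Shipping BV → Stonebridge Media Ltd → Ridgefield Foods Inc. (R1): 18% × 12% × 37% × 14% = 0.111888% of Cobalt Holdings Ltd.
Aggregating (R2): 3.65508% + 0.111888% = 3.766968%.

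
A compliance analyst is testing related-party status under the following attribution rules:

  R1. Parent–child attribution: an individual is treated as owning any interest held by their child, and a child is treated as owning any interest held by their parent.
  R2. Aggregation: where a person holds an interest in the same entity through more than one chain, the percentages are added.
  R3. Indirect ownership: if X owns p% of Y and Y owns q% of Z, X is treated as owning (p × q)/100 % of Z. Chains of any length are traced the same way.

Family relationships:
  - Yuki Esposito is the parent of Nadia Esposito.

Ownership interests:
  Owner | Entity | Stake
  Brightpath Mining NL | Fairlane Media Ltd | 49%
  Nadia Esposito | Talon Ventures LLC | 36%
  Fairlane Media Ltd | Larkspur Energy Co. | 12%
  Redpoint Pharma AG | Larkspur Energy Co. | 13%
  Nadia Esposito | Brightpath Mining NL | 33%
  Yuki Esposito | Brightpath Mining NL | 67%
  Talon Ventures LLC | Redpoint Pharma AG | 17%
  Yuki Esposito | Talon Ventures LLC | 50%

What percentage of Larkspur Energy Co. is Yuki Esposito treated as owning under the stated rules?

By parent–child attribution (R1), Yuki Esposito is treated as also owning Nadia Esposito's interest in Talon Ventures LLC, giving 50% + 36% = 86%.
By parent–child attribution (R1), Yuki Esposito is treated as also owning Nadia Esposito's interest in Brightpath Mining NL, giving 67% + 33% = 100%.
Chain via Talon Ventures LLC → Redpoint Pharma AG (R3): 86% × 17% × 13% = 1.9006% of Larkspur Energy Co.
Chain via Brightpath Mining NL → Fairlane Media Ltd (R3): 100% × 49% × 12% = 5.88% of Larkspur Energy Co.
Aggregating (R2): 1.9006% + 5.88% = 7.7806%.

7.7806%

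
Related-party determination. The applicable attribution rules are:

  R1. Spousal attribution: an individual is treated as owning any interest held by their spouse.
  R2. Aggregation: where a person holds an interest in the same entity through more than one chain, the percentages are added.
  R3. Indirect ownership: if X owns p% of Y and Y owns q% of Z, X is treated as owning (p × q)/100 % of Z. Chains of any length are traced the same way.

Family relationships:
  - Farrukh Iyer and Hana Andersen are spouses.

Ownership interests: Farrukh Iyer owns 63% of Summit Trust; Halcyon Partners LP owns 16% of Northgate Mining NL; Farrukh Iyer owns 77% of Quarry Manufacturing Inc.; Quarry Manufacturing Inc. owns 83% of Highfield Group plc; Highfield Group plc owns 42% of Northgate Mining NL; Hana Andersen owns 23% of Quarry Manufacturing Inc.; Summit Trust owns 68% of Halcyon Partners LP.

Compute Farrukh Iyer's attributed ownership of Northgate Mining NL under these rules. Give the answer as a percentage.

41.7144%

By spousal attribution (R1), Farrukh Iyer is treated as also owning Hana Andersen's interest in Quarry Manufacturing Inc, giving 77% + 23% = 100%.
Chain via Summit Trust → Halcyon Partners LP (R3): 63% × 68% × 16% = 6.8544% of Northgate Mining NL.
Chain via Quarry Manufacturing Inc. → Highfield Group plc (R3): 100% × 83% × 42% = 34.86% of Northgate Mining NL.
Aggregating (R2): 6.8544% + 34.86% = 41.7144%.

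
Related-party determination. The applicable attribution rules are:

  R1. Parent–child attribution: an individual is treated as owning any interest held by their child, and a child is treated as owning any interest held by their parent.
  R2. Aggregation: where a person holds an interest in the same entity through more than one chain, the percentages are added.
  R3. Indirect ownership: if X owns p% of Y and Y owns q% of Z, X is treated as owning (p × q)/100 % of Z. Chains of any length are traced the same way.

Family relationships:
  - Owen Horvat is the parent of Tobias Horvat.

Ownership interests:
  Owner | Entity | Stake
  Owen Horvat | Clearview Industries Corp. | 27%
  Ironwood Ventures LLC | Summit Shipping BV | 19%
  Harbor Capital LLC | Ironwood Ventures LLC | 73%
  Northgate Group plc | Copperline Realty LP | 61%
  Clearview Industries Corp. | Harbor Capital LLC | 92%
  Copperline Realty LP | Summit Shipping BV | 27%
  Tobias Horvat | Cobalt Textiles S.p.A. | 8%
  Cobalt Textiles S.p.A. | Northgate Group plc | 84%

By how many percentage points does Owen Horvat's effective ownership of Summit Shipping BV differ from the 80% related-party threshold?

By parent–child attribution (R1), Owen Horvat is treated as owning Tobias Horvat's 8% interest in Cobalt Textiles S.p.A.
Chain via Clearview Industries Corp. → Harbor Capital LLC → Ironwood Ventures LLC (R3): 27% × 92% × 73% × 19% = 3.445308% of Summit Shipping BV.
Chain via Cobalt Textiles S.p.A. → Northgate Group plc → Copperline Realty LP (R3): 8% × 84% × 61% × 27% = 1.106784% of Summit Shipping BV.
Aggregating (R2): 3.445308% + 1.106784% = 4.552092%.
4.552092% falls short of the 80% threshold by 75.447908 percentage points.

75.447908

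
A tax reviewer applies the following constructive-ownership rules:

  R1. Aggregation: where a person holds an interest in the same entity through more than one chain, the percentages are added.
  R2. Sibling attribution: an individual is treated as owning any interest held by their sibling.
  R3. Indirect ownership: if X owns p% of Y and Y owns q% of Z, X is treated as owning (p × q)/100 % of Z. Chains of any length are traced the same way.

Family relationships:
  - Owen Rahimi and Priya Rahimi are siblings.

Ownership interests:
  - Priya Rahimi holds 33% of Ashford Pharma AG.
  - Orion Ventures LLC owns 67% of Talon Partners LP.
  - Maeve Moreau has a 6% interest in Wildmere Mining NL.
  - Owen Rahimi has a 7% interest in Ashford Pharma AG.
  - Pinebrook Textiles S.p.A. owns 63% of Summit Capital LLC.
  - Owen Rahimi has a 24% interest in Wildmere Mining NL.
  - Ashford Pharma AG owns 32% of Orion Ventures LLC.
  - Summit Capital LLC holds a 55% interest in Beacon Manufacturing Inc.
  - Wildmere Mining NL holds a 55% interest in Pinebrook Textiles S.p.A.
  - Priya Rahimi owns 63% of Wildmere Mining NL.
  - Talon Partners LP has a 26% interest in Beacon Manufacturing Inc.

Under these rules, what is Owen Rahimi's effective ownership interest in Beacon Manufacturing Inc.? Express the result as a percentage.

18.809785%

By sibling attribution (R2), Owen Rahimi is treated as also owning Priya Rahimi's interest in Ashford Pharma AG, giving 7% + 33% = 40%.
By sibling attribution (R2), Owen Rahimi is treated as also owning Priya Rahimi's interest in Wildmere Mining NL, giving 24% + 63% = 87%.
Chain via Ashford Pharma AG → Orion Ventures LLC → Talon Partners LP (R3): 40% × 32% × 67% × 26% = 2.22976% of Beacon Manufacturing Inc.
Chain via Wildmere Mining NL → Pinebrook Textiles S.p.A. → Summit Capital LLC (R3): 87% × 55% × 63% × 55% = 16.580025% of Beacon Manufacturing Inc.
Aggregating (R1): 2.22976% + 16.580025% = 18.809785%.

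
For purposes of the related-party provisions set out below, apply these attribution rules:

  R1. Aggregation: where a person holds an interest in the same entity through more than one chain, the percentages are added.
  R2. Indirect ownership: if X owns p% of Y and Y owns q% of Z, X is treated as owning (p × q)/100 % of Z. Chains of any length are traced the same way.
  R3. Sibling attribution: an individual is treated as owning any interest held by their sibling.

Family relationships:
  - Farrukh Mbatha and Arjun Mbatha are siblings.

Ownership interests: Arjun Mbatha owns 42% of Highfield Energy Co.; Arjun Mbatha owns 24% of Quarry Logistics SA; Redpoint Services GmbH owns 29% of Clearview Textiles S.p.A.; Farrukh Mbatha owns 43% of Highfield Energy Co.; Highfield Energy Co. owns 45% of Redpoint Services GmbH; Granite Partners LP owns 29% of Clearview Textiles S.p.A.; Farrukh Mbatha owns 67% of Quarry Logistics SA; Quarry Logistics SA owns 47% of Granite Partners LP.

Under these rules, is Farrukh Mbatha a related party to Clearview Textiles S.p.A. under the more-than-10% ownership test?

By sibling attribution (R3), Farrukh Mbatha is treated as also owning Arjun Mbatha's interest in Quarry Logistics SA, giving 67% + 24% = 91%.
By sibling attribution (R3), Farrukh Mbatha is treated as also owning Arjun Mbatha's interest in Highfield Energy Co, giving 43% + 42% = 85%.
Chain via Quarry Logistics SA → Granite Partners LP (R2): 91% × 47% × 29% = 12.4033% of Clearview Textiles S.p.A.
Chain via Highfield Energy Co. → Redpoint Services GmbH (R2): 85% × 45% × 29% = 11.0925% of Clearview Textiles S.p.A.
Aggregating (R1): 12.4033% + 11.0925% = 23.4958%.
23.4958% exceeds the 10% threshold, so Farrukh is a related party to Clearview Textiles S.p.A.

Yes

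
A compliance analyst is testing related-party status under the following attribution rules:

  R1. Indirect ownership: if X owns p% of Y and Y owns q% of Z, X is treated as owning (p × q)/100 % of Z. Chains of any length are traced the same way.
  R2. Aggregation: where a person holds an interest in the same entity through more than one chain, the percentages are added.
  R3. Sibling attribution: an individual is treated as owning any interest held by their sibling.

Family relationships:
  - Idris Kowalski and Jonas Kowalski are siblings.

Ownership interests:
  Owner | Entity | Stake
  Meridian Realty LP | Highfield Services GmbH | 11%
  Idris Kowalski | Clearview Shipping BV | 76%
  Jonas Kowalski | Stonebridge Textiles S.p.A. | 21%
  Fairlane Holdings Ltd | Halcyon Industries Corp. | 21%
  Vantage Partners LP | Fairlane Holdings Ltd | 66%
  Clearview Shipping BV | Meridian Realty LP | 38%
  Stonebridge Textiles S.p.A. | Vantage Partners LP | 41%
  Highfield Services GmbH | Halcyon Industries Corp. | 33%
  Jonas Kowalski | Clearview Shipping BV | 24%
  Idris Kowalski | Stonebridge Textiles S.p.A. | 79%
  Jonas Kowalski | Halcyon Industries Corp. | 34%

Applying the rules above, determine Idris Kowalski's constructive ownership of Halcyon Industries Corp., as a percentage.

41.062%

By sibling attribution (R3), Idris Kowalski is treated as also owning Jonas Kowalski's interest in Clearview Shipping BV, giving 76% + 24% = 100%.
By sibling attribution (R3), Idris Kowalski is treated as also owning Jonas Kowalski's interest in Stonebridge Textiles S.p.A, giving 79% + 21% = 100%.
By sibling attribution (R3), Idris Kowalski is treated as owning Jonas Kowalski's 34% interest in Halcyon Industries Corp.
Chain via Clearview Shipping BV → Meridian Realty LP → Highfield Services GmbH (R1): 100% × 38% × 11% × 33% = 1.3794% of Halcyon Industries Corp.
Chain via Stonebridge Textiles S.p.A. → Vantage Partners LP → Fairlane Holdings Ltd (R1): 100% × 41% × 66% × 21% = 5.6826% of Halcyon Industries Corp.
Direct interest in Halcyon Industries Corp: 34%.
Aggregating (R2): 1.3794% + 5.6826% + 34% = 41.062%.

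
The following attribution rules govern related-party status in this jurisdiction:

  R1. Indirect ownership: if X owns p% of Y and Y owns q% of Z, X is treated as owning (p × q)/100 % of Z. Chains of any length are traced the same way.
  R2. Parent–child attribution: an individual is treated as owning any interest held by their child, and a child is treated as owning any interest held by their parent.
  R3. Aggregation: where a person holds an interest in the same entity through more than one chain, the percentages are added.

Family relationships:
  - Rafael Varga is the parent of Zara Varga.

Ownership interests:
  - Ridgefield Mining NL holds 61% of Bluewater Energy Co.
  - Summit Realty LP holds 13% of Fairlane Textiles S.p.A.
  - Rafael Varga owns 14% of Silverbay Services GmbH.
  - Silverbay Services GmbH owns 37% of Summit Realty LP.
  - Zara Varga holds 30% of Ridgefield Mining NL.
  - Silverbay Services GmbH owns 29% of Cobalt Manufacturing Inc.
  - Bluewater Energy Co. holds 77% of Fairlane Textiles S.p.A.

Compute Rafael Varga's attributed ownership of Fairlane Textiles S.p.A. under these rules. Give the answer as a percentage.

By parent–child attribution (R2), Rafael Varga is treated as owning Zara Varga's 30% interest in Ridgefield Mining NL.
Chain via Silverbay Services GmbH → Summit Realty LP (R1): 14% × 37% × 13% = 0.6734% of Fairlane Textiles S.p.A.
Chain via Ridgefield Mining NL → Bluewater Energy Co. (R1): 30% × 61% × 77% = 14.091% of Fairlane Textiles S.p.A.
Aggregating (R3): 0.6734% + 14.091% = 14.7644%.

14.7644%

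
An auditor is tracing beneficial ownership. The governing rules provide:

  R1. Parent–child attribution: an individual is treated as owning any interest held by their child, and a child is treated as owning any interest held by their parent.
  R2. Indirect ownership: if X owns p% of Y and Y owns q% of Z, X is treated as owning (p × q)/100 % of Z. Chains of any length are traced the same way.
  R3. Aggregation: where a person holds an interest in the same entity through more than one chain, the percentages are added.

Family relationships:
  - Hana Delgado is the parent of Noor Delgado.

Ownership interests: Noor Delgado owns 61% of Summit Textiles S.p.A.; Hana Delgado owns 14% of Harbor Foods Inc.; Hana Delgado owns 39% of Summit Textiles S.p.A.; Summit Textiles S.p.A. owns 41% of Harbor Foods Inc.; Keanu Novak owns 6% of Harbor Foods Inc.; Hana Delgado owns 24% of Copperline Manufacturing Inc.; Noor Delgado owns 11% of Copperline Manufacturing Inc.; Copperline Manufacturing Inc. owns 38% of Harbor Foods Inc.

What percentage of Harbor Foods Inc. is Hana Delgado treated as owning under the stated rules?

68.3%

By parent–child attribution (R1), Hana Delgado is treated as also owning Noor Delgado's interest in Copperline Manufacturing Inc, giving 24% + 11% = 35%.
By parent–child attribution (R1), Hana Delgado is treated as also owning Noor Delgado's interest in Summit Textiles S.p.A, giving 39% + 61% = 100%.
Chain via Copperline Manufacturing Inc. (R2): 35% × 38% = 13.3% of Harbor Foods Inc.
Chain via Summit Textiles S.p.A. (R2): 100% × 41% = 41% of Harbor Foods Inc.
Direct interest in Harbor Foods Inc: 14%.
Aggregating (R3): 13.3% + 41% + 14% = 68.3%.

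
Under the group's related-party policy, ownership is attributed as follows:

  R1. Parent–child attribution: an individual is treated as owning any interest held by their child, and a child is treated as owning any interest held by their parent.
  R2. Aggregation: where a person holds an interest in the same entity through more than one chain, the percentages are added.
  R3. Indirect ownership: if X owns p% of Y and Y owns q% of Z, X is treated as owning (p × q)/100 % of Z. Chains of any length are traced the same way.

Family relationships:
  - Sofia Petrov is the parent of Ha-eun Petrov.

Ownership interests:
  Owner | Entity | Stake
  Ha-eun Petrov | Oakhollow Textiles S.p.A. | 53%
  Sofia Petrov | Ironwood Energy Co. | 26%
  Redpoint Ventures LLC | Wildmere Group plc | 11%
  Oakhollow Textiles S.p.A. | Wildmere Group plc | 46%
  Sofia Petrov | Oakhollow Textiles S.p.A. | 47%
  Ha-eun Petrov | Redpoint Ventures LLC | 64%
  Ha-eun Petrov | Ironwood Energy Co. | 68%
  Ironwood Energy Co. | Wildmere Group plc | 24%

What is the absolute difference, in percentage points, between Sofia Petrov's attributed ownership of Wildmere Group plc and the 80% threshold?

By parent–child attribution (R1), Sofia Petrov is treated as also owning Ha-eun Petrov's interest in Oakhollow Textiles S.p.A, giving 47% + 53% = 100%.
By parent–child attribution (R1), Sofia Petrov is treated as also owning Ha-eun Petrov's interest in Ironwood Energy Co, giving 26% + 68% = 94%.
By parent–child attribution (R1), Sofia Petrov is treated as owning Ha-eun Petrov's 64% interest in Redpoint Ventures LLC.
Chain via Oakhollow Textiles S.p.A. (R3): 100% × 46% = 46% of Wildmere Group plc.
Chain via Ironwood Energy Co. (R3): 94% × 24% = 22.56% of Wildmere Group plc.
Chain via Redpoint Ventures LLC (R3): 64% × 11% = 7.04% of Wildmere Group plc.
Aggregating (R2): 46% + 22.56% + 7.04% = 75.6%.
75.6% falls short of the 80% threshold by 4.4 percentage points.

4.4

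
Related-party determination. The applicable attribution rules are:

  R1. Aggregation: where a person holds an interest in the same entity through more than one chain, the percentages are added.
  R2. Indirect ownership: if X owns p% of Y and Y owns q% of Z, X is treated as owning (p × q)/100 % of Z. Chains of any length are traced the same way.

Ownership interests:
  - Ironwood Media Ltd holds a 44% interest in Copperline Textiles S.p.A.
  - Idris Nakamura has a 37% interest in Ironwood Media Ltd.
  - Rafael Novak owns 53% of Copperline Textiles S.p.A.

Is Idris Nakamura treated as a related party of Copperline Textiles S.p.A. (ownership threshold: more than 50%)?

Chain via Ironwood Media Ltd (R2): 37% × 44% = 16.28% of Copperline Textiles S.p.A.
16.28% does not exceed the 50% threshold, so Idris is not a related party to Copperline Textiles S.p.A.

No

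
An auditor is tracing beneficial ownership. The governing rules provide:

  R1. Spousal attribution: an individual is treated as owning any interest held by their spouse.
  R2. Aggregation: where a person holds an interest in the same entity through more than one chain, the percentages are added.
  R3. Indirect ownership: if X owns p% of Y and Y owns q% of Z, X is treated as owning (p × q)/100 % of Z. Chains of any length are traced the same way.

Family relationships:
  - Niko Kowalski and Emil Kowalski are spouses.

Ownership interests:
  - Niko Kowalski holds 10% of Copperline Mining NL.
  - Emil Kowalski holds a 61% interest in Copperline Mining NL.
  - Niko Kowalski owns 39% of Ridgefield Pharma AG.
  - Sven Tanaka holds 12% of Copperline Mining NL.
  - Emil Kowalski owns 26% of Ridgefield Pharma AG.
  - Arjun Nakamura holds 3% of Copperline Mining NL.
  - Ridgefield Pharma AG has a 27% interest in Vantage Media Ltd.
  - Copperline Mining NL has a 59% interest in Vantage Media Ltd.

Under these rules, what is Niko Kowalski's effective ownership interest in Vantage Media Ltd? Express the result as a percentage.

59.44%

By spousal attribution (R1), Niko Kowalski is treated as also owning Emil Kowalski's interest in Copperline Mining NL, giving 10% + 61% = 71%.
By spousal attribution (R1), Niko Kowalski is treated as also owning Emil Kowalski's interest in Ridgefield Pharma AG, giving 39% + 26% = 65%.
Chain via Copperline Mining NL (R3): 71% × 59% = 41.89% of Vantage Media Ltd.
Chain via Ridgefield Pharma AG (R3): 65% × 27% = 17.55% of Vantage Media Ltd.
Aggregating (R2): 41.89% + 17.55% = 59.44%.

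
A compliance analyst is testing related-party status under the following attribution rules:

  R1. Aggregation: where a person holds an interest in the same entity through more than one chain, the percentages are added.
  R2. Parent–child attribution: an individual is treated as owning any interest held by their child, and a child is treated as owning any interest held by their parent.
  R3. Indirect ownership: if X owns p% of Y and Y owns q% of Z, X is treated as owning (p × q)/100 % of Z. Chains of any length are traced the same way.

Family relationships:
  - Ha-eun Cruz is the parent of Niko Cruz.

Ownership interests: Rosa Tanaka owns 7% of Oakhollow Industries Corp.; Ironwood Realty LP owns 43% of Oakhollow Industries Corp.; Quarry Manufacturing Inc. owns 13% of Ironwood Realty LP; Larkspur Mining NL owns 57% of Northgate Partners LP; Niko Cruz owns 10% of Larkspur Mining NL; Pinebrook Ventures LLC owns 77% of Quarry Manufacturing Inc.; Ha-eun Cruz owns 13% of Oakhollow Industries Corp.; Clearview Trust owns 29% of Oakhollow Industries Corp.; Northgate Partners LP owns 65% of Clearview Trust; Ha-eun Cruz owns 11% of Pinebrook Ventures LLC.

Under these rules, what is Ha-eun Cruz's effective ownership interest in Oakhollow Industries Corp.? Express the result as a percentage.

14.547923%

By parent–child attribution (R2), Ha-eun Cruz is treated as owning Niko Cruz's 10% interest in Larkspur Mining NL.
Chain via Pinebrook Ventures LLC → Quarry Manufacturing Inc. → Ironwood Realty LP (R3): 11% × 77% × 13% × 43% = 0.473473% of Oakhollow Industries Corp.
Direct interest in Oakhollow Industries Corp: 13%.
Chain via Larkspur Mining NL → Northgate Partners LP → Clearview Trust (R3): 10% × 57% × 65% × 29% = 1.07445% of Oakhollow Industries Corp.
Aggregating (R1): 0.473473% + 13% + 1.07445% = 14.547923%.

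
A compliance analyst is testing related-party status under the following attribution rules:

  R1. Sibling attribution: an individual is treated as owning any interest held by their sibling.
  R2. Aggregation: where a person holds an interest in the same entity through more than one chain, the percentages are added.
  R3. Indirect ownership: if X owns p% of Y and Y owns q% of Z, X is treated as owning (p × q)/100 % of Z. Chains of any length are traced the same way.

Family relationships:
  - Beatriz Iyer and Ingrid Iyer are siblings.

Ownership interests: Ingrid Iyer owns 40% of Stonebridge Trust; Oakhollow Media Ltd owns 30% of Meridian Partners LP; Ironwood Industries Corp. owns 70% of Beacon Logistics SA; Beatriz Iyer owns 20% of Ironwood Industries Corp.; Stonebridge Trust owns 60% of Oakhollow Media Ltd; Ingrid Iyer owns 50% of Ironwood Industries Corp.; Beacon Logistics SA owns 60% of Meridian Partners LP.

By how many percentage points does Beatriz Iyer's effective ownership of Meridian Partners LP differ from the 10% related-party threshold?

By sibling attribution (R1), Beatriz Iyer is treated as also owning Ingrid Iyer's interest in Ironwood Industries Corp, giving 20% + 50% = 70%.
By sibling attribution (R1), Beatriz Iyer is treated as owning Ingrid Iyer's 40% interest in Stonebridge Trust.
Chain via Ironwood Industries Corp. → Beacon Logistics SA (R3): 70% × 70% × 60% = 29.4% of Meridian Partners LP.
Chain via Stonebridge Trust → Oakhollow Media Ltd (R3): 40% × 60% × 30% = 7.2% of Meridian Partners LP.
Aggregating (R2): 29.4% + 7.2% = 36.6%.
36.6% exceeds the 10% threshold by 26.6 percentage points.

26.6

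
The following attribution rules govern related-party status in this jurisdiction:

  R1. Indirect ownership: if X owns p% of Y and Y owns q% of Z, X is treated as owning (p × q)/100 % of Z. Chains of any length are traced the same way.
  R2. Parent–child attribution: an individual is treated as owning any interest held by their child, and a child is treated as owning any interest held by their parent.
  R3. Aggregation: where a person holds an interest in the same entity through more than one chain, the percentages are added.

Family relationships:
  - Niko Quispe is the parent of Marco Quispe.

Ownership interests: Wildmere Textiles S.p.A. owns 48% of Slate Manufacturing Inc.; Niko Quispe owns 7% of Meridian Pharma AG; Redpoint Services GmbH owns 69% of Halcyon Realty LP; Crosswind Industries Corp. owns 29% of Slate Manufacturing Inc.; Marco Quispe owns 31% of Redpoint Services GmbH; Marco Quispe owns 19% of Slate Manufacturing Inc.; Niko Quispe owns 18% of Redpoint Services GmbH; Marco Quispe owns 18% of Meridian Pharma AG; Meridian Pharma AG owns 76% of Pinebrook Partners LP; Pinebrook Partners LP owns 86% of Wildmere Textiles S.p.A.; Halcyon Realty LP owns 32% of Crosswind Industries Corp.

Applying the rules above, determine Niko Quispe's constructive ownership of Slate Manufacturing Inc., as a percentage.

29.980768%

By parent–child attribution (R2), Niko Quispe is treated as also owning Marco Quispe's interest in Redpoint Services GmbH, giving 18% + 31% = 49%.
By parent–child attribution (R2), Niko Quispe is treated as also owning Marco Quispe's interest in Meridian Pharma AG, giving 7% + 18% = 25%.
By parent–child attribution (R2), Niko Quispe is treated as owning Marco Quispe's 19% interest in Slate Manufacturing Inc.
Chain via Redpoint Services GmbH → Halcyon Realty LP → Crosswind Industries Corp. (R1): 49% × 69% × 32% × 29% = 3.137568% of Slate Manufacturing Inc.
Chain via Meridian Pharma AG → Pinebrook Partners LP → Wildmere Textiles S.p.A. (R1): 25% × 76% × 86% × 48% = 7.8432% of Slate Manufacturing Inc.
Direct interest in Slate Manufacturing Inc: 19%.
Aggregating (R3): 3.137568% + 7.8432% + 19% = 29.980768%.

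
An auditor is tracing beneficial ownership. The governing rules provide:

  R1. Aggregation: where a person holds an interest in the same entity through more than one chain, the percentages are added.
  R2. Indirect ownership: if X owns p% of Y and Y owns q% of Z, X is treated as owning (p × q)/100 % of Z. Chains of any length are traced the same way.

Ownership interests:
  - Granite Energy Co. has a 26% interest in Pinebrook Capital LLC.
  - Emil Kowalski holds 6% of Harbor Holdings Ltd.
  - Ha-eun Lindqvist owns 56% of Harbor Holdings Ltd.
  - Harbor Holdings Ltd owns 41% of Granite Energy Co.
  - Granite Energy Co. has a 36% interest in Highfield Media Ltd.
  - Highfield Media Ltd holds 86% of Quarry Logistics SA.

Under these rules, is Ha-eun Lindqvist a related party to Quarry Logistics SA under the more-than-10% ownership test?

No

Chain via Harbor Holdings Ltd → Granite Energy Co. → Highfield Media Ltd (R2): 56% × 41% × 36% × 86% = 7.108416% of Quarry Logistics SA.
7.108416% does not exceed the 10% threshold, so Ha-eun is not a related party to Quarry Logistics SA.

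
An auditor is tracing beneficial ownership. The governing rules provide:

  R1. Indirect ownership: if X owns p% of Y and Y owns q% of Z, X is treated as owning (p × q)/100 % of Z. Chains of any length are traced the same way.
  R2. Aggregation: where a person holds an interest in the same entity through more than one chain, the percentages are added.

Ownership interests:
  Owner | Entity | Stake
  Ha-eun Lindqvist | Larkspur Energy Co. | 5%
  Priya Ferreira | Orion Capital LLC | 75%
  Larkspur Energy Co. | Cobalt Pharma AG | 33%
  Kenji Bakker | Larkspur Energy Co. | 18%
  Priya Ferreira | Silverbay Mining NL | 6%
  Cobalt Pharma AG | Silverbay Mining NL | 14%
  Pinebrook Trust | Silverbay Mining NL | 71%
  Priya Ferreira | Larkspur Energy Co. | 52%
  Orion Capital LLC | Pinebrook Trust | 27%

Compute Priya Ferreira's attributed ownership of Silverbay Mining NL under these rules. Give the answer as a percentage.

Chain via Larkspur Energy Co. → Cobalt Pharma AG (R1): 52% × 33% × 14% = 2.4024% of Silverbay Mining NL.
Chain via Orion Capital LLC → Pinebrook Trust (R1): 75% × 27% × 71% = 14.3775% of Silverbay Mining NL.
Direct interest in Silverbay Mining NL: 6%.
Aggregating (R2): 2.4024% + 14.3775% + 6% = 22.7799%.

22.7799%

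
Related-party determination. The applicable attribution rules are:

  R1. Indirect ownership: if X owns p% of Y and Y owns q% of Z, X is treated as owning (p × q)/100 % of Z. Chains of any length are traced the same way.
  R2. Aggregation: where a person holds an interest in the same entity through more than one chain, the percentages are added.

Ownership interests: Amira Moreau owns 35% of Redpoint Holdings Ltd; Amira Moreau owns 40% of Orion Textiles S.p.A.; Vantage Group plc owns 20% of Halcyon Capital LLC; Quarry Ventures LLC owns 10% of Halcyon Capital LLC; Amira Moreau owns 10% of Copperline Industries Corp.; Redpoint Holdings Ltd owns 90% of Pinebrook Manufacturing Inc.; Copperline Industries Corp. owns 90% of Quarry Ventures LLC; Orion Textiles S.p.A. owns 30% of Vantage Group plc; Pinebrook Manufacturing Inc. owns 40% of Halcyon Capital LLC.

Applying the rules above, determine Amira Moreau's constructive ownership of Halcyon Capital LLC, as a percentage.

Chain via Copperline Industries Corp. → Quarry Ventures LLC (R1): 10% × 90% × 10% = 0.9% of Halcyon Capital LLC.
Chain via Orion Textiles S.p.A. → Vantage Group plc (R1): 40% × 30% × 20% = 2.4% of Halcyon Capital LLC.
Chain via Redpoint Holdings Ltd → Pinebrook Manufacturing Inc. (R1): 35% × 90% × 40% = 12.6% of Halcyon Capital LLC.
Aggregating (R2): 0.9% + 2.4% + 12.6% = 15.9%.

15.9%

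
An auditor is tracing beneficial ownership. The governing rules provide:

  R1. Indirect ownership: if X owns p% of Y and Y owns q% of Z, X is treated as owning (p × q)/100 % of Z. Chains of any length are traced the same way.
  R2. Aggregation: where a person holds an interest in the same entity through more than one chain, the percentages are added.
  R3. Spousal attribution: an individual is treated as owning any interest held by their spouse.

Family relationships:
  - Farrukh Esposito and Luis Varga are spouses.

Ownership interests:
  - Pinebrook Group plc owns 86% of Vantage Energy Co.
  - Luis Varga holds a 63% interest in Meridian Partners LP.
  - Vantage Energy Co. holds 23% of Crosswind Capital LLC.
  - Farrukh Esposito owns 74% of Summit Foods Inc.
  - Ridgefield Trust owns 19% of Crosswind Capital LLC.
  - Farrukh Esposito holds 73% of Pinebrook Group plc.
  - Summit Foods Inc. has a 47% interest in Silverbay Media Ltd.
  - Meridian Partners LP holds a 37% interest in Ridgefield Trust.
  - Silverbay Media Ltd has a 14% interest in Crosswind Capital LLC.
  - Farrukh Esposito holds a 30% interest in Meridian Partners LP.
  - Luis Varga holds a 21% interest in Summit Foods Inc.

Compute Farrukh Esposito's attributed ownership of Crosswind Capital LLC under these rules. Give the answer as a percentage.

27.2283%

By spousal attribution (R3), Farrukh Esposito is treated as also owning Luis Varga's interest in Meridian Partners LP, giving 30% + 63% = 93%.
By spousal attribution (R3), Farrukh Esposito is treated as also owning Luis Varga's interest in Summit Foods Inc, giving 74% + 21% = 95%.
Chain via Meridian Partners LP → Ridgefield Trust (R1): 93% × 37% × 19% = 6.5379% of Crosswind Capital LLC.
Chain via Summit Foods Inc. → Silverbay Media Ltd (R1): 95% × 47% × 14% = 6.251% of Crosswind Capital LLC.
Chain via Pinebrook Group plc → Vantage Energy Co. (R1): 73% × 86% × 23% = 14.4394% of Crosswind Capital LLC.
Aggregating (R2): 6.5379% + 6.251% + 14.4394% = 27.2283%.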